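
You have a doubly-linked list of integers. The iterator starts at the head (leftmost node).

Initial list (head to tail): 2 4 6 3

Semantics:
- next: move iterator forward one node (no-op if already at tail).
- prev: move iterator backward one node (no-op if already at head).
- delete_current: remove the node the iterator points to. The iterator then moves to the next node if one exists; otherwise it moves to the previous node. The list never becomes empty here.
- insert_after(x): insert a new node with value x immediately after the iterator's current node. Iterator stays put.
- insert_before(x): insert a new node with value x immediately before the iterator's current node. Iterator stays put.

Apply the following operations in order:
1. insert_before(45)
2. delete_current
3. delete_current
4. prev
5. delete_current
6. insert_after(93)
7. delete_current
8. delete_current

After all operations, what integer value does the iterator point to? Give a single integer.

After 1 (insert_before(45)): list=[45, 2, 4, 6, 3] cursor@2
After 2 (delete_current): list=[45, 4, 6, 3] cursor@4
After 3 (delete_current): list=[45, 6, 3] cursor@6
After 4 (prev): list=[45, 6, 3] cursor@45
After 5 (delete_current): list=[6, 3] cursor@6
After 6 (insert_after(93)): list=[6, 93, 3] cursor@6
After 7 (delete_current): list=[93, 3] cursor@93
After 8 (delete_current): list=[3] cursor@3

Answer: 3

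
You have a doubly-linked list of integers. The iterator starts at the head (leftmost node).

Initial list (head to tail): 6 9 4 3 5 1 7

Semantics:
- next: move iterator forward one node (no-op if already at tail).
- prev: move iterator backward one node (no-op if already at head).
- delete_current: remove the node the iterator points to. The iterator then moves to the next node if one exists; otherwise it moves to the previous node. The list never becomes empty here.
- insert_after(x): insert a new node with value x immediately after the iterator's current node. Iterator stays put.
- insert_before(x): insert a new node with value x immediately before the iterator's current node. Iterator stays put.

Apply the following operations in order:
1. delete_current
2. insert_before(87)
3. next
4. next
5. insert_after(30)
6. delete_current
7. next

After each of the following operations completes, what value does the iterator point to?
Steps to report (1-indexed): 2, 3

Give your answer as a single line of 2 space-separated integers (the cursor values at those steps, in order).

After 1 (delete_current): list=[9, 4, 3, 5, 1, 7] cursor@9
After 2 (insert_before(87)): list=[87, 9, 4, 3, 5, 1, 7] cursor@9
After 3 (next): list=[87, 9, 4, 3, 5, 1, 7] cursor@4
After 4 (next): list=[87, 9, 4, 3, 5, 1, 7] cursor@3
After 5 (insert_after(30)): list=[87, 9, 4, 3, 30, 5, 1, 7] cursor@3
After 6 (delete_current): list=[87, 9, 4, 30, 5, 1, 7] cursor@30
After 7 (next): list=[87, 9, 4, 30, 5, 1, 7] cursor@5

Answer: 9 4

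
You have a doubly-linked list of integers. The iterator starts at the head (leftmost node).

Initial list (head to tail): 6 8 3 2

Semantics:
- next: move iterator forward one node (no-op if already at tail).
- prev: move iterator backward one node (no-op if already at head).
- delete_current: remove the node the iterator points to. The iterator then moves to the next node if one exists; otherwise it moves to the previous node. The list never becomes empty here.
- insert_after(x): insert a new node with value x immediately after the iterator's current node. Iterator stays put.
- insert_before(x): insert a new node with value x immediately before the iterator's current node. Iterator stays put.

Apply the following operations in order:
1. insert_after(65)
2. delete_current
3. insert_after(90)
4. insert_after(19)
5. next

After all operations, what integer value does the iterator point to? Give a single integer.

After 1 (insert_after(65)): list=[6, 65, 8, 3, 2] cursor@6
After 2 (delete_current): list=[65, 8, 3, 2] cursor@65
After 3 (insert_after(90)): list=[65, 90, 8, 3, 2] cursor@65
After 4 (insert_after(19)): list=[65, 19, 90, 8, 3, 2] cursor@65
After 5 (next): list=[65, 19, 90, 8, 3, 2] cursor@19

Answer: 19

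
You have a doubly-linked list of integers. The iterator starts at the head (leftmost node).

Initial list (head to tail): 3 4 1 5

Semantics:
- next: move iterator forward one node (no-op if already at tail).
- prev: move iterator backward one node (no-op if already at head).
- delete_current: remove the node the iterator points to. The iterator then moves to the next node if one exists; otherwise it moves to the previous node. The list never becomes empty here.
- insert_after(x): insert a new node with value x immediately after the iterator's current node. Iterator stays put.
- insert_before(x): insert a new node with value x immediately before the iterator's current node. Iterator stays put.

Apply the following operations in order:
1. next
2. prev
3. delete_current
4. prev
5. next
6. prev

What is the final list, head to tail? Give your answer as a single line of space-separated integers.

After 1 (next): list=[3, 4, 1, 5] cursor@4
After 2 (prev): list=[3, 4, 1, 5] cursor@3
After 3 (delete_current): list=[4, 1, 5] cursor@4
After 4 (prev): list=[4, 1, 5] cursor@4
After 5 (next): list=[4, 1, 5] cursor@1
After 6 (prev): list=[4, 1, 5] cursor@4

Answer: 4 1 5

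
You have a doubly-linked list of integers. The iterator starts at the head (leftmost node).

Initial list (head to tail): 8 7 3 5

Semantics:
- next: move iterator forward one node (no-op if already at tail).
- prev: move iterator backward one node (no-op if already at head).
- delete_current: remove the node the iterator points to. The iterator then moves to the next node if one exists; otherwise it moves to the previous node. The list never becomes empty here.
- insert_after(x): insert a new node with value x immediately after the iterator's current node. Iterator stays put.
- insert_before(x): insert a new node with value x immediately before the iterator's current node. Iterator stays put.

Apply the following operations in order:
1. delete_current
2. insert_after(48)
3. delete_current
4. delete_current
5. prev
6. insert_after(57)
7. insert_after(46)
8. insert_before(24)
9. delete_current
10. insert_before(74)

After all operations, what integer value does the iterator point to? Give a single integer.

Answer: 46

Derivation:
After 1 (delete_current): list=[7, 3, 5] cursor@7
After 2 (insert_after(48)): list=[7, 48, 3, 5] cursor@7
After 3 (delete_current): list=[48, 3, 5] cursor@48
After 4 (delete_current): list=[3, 5] cursor@3
After 5 (prev): list=[3, 5] cursor@3
After 6 (insert_after(57)): list=[3, 57, 5] cursor@3
After 7 (insert_after(46)): list=[3, 46, 57, 5] cursor@3
After 8 (insert_before(24)): list=[24, 3, 46, 57, 5] cursor@3
After 9 (delete_current): list=[24, 46, 57, 5] cursor@46
After 10 (insert_before(74)): list=[24, 74, 46, 57, 5] cursor@46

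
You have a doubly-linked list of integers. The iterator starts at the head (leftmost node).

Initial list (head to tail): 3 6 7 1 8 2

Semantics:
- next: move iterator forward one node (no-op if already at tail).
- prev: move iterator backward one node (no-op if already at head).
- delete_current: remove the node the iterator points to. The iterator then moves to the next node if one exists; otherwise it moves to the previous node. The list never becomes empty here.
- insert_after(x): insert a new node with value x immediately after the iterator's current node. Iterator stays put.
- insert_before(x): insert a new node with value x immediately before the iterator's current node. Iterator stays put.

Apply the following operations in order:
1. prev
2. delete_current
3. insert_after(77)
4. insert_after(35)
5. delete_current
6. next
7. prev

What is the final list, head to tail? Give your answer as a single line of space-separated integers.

Answer: 35 77 7 1 8 2

Derivation:
After 1 (prev): list=[3, 6, 7, 1, 8, 2] cursor@3
After 2 (delete_current): list=[6, 7, 1, 8, 2] cursor@6
After 3 (insert_after(77)): list=[6, 77, 7, 1, 8, 2] cursor@6
After 4 (insert_after(35)): list=[6, 35, 77, 7, 1, 8, 2] cursor@6
After 5 (delete_current): list=[35, 77, 7, 1, 8, 2] cursor@35
After 6 (next): list=[35, 77, 7, 1, 8, 2] cursor@77
After 7 (prev): list=[35, 77, 7, 1, 8, 2] cursor@35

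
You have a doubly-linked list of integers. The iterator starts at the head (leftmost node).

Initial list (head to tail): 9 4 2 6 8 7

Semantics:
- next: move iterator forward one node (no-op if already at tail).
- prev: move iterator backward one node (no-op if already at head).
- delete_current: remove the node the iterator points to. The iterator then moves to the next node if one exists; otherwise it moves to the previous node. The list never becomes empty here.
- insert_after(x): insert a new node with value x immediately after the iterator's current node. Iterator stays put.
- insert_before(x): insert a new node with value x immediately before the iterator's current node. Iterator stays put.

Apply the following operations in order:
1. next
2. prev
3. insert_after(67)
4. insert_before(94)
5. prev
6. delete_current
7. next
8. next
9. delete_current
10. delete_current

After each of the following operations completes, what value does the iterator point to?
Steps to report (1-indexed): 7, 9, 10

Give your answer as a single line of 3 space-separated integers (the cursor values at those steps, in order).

After 1 (next): list=[9, 4, 2, 6, 8, 7] cursor@4
After 2 (prev): list=[9, 4, 2, 6, 8, 7] cursor@9
After 3 (insert_after(67)): list=[9, 67, 4, 2, 6, 8, 7] cursor@9
After 4 (insert_before(94)): list=[94, 9, 67, 4, 2, 6, 8, 7] cursor@9
After 5 (prev): list=[94, 9, 67, 4, 2, 6, 8, 7] cursor@94
After 6 (delete_current): list=[9, 67, 4, 2, 6, 8, 7] cursor@9
After 7 (next): list=[9, 67, 4, 2, 6, 8, 7] cursor@67
After 8 (next): list=[9, 67, 4, 2, 6, 8, 7] cursor@4
After 9 (delete_current): list=[9, 67, 2, 6, 8, 7] cursor@2
After 10 (delete_current): list=[9, 67, 6, 8, 7] cursor@6

Answer: 67 2 6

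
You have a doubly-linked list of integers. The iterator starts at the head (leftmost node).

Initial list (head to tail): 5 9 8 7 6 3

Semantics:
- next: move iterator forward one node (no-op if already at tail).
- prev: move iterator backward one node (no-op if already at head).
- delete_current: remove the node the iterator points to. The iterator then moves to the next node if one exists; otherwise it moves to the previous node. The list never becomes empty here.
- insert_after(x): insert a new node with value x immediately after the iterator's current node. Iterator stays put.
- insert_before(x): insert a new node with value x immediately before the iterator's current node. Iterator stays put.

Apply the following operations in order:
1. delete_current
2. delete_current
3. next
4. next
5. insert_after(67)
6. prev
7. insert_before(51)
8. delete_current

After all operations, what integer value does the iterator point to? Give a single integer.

After 1 (delete_current): list=[9, 8, 7, 6, 3] cursor@9
After 2 (delete_current): list=[8, 7, 6, 3] cursor@8
After 3 (next): list=[8, 7, 6, 3] cursor@7
After 4 (next): list=[8, 7, 6, 3] cursor@6
After 5 (insert_after(67)): list=[8, 7, 6, 67, 3] cursor@6
After 6 (prev): list=[8, 7, 6, 67, 3] cursor@7
After 7 (insert_before(51)): list=[8, 51, 7, 6, 67, 3] cursor@7
After 8 (delete_current): list=[8, 51, 6, 67, 3] cursor@6

Answer: 6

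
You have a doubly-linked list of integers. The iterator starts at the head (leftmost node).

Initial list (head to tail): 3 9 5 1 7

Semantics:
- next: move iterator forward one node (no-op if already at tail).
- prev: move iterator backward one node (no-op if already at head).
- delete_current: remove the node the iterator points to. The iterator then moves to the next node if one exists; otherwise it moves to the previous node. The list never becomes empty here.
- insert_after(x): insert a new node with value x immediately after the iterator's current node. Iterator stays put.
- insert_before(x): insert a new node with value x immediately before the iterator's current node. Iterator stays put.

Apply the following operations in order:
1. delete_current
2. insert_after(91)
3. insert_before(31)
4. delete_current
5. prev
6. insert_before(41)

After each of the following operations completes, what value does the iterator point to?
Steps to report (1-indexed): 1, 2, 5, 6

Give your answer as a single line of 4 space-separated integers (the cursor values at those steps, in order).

After 1 (delete_current): list=[9, 5, 1, 7] cursor@9
After 2 (insert_after(91)): list=[9, 91, 5, 1, 7] cursor@9
After 3 (insert_before(31)): list=[31, 9, 91, 5, 1, 7] cursor@9
After 4 (delete_current): list=[31, 91, 5, 1, 7] cursor@91
After 5 (prev): list=[31, 91, 5, 1, 7] cursor@31
After 6 (insert_before(41)): list=[41, 31, 91, 5, 1, 7] cursor@31

Answer: 9 9 31 31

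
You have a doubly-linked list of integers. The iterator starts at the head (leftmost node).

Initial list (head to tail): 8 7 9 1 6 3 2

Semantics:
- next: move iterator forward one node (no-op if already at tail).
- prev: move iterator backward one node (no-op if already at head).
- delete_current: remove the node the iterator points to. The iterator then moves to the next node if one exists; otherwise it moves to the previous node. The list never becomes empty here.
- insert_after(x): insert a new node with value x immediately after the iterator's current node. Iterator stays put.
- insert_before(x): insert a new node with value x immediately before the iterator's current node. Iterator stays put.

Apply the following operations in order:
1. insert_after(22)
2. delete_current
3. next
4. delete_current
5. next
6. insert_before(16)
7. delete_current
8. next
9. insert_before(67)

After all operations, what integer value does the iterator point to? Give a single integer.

Answer: 3

Derivation:
After 1 (insert_after(22)): list=[8, 22, 7, 9, 1, 6, 3, 2] cursor@8
After 2 (delete_current): list=[22, 7, 9, 1, 6, 3, 2] cursor@22
After 3 (next): list=[22, 7, 9, 1, 6, 3, 2] cursor@7
After 4 (delete_current): list=[22, 9, 1, 6, 3, 2] cursor@9
After 5 (next): list=[22, 9, 1, 6, 3, 2] cursor@1
After 6 (insert_before(16)): list=[22, 9, 16, 1, 6, 3, 2] cursor@1
After 7 (delete_current): list=[22, 9, 16, 6, 3, 2] cursor@6
After 8 (next): list=[22, 9, 16, 6, 3, 2] cursor@3
After 9 (insert_before(67)): list=[22, 9, 16, 6, 67, 3, 2] cursor@3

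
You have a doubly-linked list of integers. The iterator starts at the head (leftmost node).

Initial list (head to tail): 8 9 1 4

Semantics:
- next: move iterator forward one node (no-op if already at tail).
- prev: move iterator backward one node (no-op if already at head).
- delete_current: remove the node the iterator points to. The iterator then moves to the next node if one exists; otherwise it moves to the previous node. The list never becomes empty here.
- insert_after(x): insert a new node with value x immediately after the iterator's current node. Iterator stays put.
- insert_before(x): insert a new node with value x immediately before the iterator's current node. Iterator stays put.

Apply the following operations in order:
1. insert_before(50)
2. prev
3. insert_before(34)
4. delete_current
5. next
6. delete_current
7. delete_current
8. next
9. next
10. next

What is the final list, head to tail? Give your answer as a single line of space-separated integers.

After 1 (insert_before(50)): list=[50, 8, 9, 1, 4] cursor@8
After 2 (prev): list=[50, 8, 9, 1, 4] cursor@50
After 3 (insert_before(34)): list=[34, 50, 8, 9, 1, 4] cursor@50
After 4 (delete_current): list=[34, 8, 9, 1, 4] cursor@8
After 5 (next): list=[34, 8, 9, 1, 4] cursor@9
After 6 (delete_current): list=[34, 8, 1, 4] cursor@1
After 7 (delete_current): list=[34, 8, 4] cursor@4
After 8 (next): list=[34, 8, 4] cursor@4
After 9 (next): list=[34, 8, 4] cursor@4
After 10 (next): list=[34, 8, 4] cursor@4

Answer: 34 8 4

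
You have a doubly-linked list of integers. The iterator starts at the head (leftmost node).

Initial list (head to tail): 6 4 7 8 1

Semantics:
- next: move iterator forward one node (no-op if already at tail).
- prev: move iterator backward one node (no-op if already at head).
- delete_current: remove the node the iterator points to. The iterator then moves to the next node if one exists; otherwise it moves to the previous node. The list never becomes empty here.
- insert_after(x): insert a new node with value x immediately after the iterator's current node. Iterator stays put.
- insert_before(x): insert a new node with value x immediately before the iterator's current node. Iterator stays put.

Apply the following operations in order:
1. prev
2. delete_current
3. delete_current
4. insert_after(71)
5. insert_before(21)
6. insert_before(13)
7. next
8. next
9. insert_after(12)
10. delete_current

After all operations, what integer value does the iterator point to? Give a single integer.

After 1 (prev): list=[6, 4, 7, 8, 1] cursor@6
After 2 (delete_current): list=[4, 7, 8, 1] cursor@4
After 3 (delete_current): list=[7, 8, 1] cursor@7
After 4 (insert_after(71)): list=[7, 71, 8, 1] cursor@7
After 5 (insert_before(21)): list=[21, 7, 71, 8, 1] cursor@7
After 6 (insert_before(13)): list=[21, 13, 7, 71, 8, 1] cursor@7
After 7 (next): list=[21, 13, 7, 71, 8, 1] cursor@71
After 8 (next): list=[21, 13, 7, 71, 8, 1] cursor@8
After 9 (insert_after(12)): list=[21, 13, 7, 71, 8, 12, 1] cursor@8
After 10 (delete_current): list=[21, 13, 7, 71, 12, 1] cursor@12

Answer: 12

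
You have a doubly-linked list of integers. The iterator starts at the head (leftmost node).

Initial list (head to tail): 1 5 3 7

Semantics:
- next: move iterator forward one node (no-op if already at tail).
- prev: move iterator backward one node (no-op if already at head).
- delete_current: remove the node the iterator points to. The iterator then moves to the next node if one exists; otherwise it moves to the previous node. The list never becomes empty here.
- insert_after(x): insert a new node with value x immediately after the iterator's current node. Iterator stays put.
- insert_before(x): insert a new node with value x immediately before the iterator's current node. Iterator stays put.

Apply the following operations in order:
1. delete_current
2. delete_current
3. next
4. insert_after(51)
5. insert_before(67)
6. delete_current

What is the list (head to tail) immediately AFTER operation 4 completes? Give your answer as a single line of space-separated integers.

Answer: 3 7 51

Derivation:
After 1 (delete_current): list=[5, 3, 7] cursor@5
After 2 (delete_current): list=[3, 7] cursor@3
After 3 (next): list=[3, 7] cursor@7
After 4 (insert_after(51)): list=[3, 7, 51] cursor@7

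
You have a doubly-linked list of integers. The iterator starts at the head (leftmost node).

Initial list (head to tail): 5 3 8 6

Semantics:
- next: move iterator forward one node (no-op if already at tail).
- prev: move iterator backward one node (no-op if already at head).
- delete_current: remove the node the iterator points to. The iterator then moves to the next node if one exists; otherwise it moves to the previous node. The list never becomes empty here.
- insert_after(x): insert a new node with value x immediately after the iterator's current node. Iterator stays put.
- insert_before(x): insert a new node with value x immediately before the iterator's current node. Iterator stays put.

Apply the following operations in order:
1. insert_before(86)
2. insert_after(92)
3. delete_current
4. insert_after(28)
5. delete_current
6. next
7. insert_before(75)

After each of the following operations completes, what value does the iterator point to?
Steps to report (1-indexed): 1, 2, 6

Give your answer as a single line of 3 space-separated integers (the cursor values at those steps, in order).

After 1 (insert_before(86)): list=[86, 5, 3, 8, 6] cursor@5
After 2 (insert_after(92)): list=[86, 5, 92, 3, 8, 6] cursor@5
After 3 (delete_current): list=[86, 92, 3, 8, 6] cursor@92
After 4 (insert_after(28)): list=[86, 92, 28, 3, 8, 6] cursor@92
After 5 (delete_current): list=[86, 28, 3, 8, 6] cursor@28
After 6 (next): list=[86, 28, 3, 8, 6] cursor@3
After 7 (insert_before(75)): list=[86, 28, 75, 3, 8, 6] cursor@3

Answer: 5 5 3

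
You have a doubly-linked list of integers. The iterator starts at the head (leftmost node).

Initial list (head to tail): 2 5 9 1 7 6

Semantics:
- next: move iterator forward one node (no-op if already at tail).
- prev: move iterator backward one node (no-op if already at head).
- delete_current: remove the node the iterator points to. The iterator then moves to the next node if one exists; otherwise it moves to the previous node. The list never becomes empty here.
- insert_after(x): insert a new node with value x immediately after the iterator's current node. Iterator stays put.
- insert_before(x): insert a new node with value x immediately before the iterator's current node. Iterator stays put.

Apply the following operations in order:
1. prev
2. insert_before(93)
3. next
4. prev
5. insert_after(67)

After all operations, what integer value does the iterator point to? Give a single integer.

Answer: 2

Derivation:
After 1 (prev): list=[2, 5, 9, 1, 7, 6] cursor@2
After 2 (insert_before(93)): list=[93, 2, 5, 9, 1, 7, 6] cursor@2
After 3 (next): list=[93, 2, 5, 9, 1, 7, 6] cursor@5
After 4 (prev): list=[93, 2, 5, 9, 1, 7, 6] cursor@2
After 5 (insert_after(67)): list=[93, 2, 67, 5, 9, 1, 7, 6] cursor@2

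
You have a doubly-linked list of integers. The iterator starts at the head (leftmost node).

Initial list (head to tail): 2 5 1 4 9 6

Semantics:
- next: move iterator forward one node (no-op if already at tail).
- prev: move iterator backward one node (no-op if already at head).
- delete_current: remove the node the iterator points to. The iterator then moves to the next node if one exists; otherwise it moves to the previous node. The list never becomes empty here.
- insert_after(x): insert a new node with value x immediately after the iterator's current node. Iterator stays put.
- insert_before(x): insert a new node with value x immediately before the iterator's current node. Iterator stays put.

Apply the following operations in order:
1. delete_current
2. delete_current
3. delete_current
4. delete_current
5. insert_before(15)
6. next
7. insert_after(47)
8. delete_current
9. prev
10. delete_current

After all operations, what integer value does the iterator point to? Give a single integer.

After 1 (delete_current): list=[5, 1, 4, 9, 6] cursor@5
After 2 (delete_current): list=[1, 4, 9, 6] cursor@1
After 3 (delete_current): list=[4, 9, 6] cursor@4
After 4 (delete_current): list=[9, 6] cursor@9
After 5 (insert_before(15)): list=[15, 9, 6] cursor@9
After 6 (next): list=[15, 9, 6] cursor@6
After 7 (insert_after(47)): list=[15, 9, 6, 47] cursor@6
After 8 (delete_current): list=[15, 9, 47] cursor@47
After 9 (prev): list=[15, 9, 47] cursor@9
After 10 (delete_current): list=[15, 47] cursor@47

Answer: 47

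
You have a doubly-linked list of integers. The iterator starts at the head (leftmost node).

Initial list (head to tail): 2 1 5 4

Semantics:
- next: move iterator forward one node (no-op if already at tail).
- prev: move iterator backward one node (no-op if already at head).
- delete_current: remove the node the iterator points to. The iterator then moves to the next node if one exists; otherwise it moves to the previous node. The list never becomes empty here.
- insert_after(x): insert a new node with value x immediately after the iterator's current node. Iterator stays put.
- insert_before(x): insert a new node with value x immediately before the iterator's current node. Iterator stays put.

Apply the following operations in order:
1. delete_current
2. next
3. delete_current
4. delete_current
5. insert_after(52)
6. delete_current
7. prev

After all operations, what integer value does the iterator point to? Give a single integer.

Answer: 52

Derivation:
After 1 (delete_current): list=[1, 5, 4] cursor@1
After 2 (next): list=[1, 5, 4] cursor@5
After 3 (delete_current): list=[1, 4] cursor@4
After 4 (delete_current): list=[1] cursor@1
After 5 (insert_after(52)): list=[1, 52] cursor@1
After 6 (delete_current): list=[52] cursor@52
After 7 (prev): list=[52] cursor@52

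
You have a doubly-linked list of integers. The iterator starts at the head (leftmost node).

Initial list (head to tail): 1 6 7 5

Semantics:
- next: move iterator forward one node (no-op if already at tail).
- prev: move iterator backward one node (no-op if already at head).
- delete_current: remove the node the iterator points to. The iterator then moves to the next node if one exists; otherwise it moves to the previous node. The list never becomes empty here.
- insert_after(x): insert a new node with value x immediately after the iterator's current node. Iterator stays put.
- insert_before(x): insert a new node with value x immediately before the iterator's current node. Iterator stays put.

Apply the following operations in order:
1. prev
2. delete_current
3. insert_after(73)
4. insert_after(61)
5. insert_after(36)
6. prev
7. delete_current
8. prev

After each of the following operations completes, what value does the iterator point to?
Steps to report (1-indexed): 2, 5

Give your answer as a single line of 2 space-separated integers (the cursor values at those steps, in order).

After 1 (prev): list=[1, 6, 7, 5] cursor@1
After 2 (delete_current): list=[6, 7, 5] cursor@6
After 3 (insert_after(73)): list=[6, 73, 7, 5] cursor@6
After 4 (insert_after(61)): list=[6, 61, 73, 7, 5] cursor@6
After 5 (insert_after(36)): list=[6, 36, 61, 73, 7, 5] cursor@6
After 6 (prev): list=[6, 36, 61, 73, 7, 5] cursor@6
After 7 (delete_current): list=[36, 61, 73, 7, 5] cursor@36
After 8 (prev): list=[36, 61, 73, 7, 5] cursor@36

Answer: 6 6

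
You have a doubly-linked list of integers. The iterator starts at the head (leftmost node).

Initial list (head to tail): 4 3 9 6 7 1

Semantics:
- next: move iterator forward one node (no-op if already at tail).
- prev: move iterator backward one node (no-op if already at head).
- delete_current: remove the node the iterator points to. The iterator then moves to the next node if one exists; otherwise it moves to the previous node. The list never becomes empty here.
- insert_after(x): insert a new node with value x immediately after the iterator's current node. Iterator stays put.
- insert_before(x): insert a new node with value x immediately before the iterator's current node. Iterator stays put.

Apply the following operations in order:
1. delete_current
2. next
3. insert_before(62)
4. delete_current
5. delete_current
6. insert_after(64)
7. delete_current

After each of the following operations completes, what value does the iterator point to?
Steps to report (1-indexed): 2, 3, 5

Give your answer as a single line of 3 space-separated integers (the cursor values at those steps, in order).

After 1 (delete_current): list=[3, 9, 6, 7, 1] cursor@3
After 2 (next): list=[3, 9, 6, 7, 1] cursor@9
After 3 (insert_before(62)): list=[3, 62, 9, 6, 7, 1] cursor@9
After 4 (delete_current): list=[3, 62, 6, 7, 1] cursor@6
After 5 (delete_current): list=[3, 62, 7, 1] cursor@7
After 6 (insert_after(64)): list=[3, 62, 7, 64, 1] cursor@7
After 7 (delete_current): list=[3, 62, 64, 1] cursor@64

Answer: 9 9 7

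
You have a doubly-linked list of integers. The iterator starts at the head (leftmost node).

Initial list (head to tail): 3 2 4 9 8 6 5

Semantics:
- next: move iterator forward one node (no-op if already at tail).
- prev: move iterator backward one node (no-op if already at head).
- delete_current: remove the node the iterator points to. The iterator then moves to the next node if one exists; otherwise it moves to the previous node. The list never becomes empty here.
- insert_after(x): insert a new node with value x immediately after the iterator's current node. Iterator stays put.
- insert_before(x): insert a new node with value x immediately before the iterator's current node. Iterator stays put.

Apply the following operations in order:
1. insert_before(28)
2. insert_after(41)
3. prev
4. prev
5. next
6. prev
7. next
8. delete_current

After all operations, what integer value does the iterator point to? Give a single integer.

Answer: 41

Derivation:
After 1 (insert_before(28)): list=[28, 3, 2, 4, 9, 8, 6, 5] cursor@3
After 2 (insert_after(41)): list=[28, 3, 41, 2, 4, 9, 8, 6, 5] cursor@3
After 3 (prev): list=[28, 3, 41, 2, 4, 9, 8, 6, 5] cursor@28
After 4 (prev): list=[28, 3, 41, 2, 4, 9, 8, 6, 5] cursor@28
After 5 (next): list=[28, 3, 41, 2, 4, 9, 8, 6, 5] cursor@3
After 6 (prev): list=[28, 3, 41, 2, 4, 9, 8, 6, 5] cursor@28
After 7 (next): list=[28, 3, 41, 2, 4, 9, 8, 6, 5] cursor@3
After 8 (delete_current): list=[28, 41, 2, 4, 9, 8, 6, 5] cursor@41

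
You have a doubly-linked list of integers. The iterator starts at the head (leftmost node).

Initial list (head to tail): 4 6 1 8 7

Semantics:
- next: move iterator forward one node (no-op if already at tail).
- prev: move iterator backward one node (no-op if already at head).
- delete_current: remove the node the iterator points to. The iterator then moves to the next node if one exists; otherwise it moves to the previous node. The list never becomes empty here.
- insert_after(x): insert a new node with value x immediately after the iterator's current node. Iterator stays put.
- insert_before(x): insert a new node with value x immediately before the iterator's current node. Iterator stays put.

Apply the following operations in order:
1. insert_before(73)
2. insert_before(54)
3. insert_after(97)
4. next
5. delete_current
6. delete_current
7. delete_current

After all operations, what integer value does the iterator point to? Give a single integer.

Answer: 8

Derivation:
After 1 (insert_before(73)): list=[73, 4, 6, 1, 8, 7] cursor@4
After 2 (insert_before(54)): list=[73, 54, 4, 6, 1, 8, 7] cursor@4
After 3 (insert_after(97)): list=[73, 54, 4, 97, 6, 1, 8, 7] cursor@4
After 4 (next): list=[73, 54, 4, 97, 6, 1, 8, 7] cursor@97
After 5 (delete_current): list=[73, 54, 4, 6, 1, 8, 7] cursor@6
After 6 (delete_current): list=[73, 54, 4, 1, 8, 7] cursor@1
After 7 (delete_current): list=[73, 54, 4, 8, 7] cursor@8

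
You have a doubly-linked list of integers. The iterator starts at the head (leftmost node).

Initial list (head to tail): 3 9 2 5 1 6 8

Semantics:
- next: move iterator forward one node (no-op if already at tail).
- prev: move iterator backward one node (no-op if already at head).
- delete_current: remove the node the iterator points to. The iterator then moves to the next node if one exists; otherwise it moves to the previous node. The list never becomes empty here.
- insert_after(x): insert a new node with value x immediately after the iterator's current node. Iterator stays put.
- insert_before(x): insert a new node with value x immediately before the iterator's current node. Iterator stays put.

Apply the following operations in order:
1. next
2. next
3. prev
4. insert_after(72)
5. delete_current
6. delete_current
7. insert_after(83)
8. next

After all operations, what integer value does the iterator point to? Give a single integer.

After 1 (next): list=[3, 9, 2, 5, 1, 6, 8] cursor@9
After 2 (next): list=[3, 9, 2, 5, 1, 6, 8] cursor@2
After 3 (prev): list=[3, 9, 2, 5, 1, 6, 8] cursor@9
After 4 (insert_after(72)): list=[3, 9, 72, 2, 5, 1, 6, 8] cursor@9
After 5 (delete_current): list=[3, 72, 2, 5, 1, 6, 8] cursor@72
After 6 (delete_current): list=[3, 2, 5, 1, 6, 8] cursor@2
After 7 (insert_after(83)): list=[3, 2, 83, 5, 1, 6, 8] cursor@2
After 8 (next): list=[3, 2, 83, 5, 1, 6, 8] cursor@83

Answer: 83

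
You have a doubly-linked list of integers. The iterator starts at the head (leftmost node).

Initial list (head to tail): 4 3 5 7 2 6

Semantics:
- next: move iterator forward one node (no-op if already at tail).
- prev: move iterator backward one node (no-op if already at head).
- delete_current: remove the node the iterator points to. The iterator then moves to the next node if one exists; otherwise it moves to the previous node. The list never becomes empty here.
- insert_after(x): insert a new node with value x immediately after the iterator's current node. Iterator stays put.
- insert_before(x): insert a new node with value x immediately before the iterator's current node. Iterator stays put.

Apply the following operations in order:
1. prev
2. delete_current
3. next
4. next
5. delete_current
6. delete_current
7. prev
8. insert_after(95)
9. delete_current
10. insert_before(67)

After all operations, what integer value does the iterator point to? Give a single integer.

Answer: 95

Derivation:
After 1 (prev): list=[4, 3, 5, 7, 2, 6] cursor@4
After 2 (delete_current): list=[3, 5, 7, 2, 6] cursor@3
After 3 (next): list=[3, 5, 7, 2, 6] cursor@5
After 4 (next): list=[3, 5, 7, 2, 6] cursor@7
After 5 (delete_current): list=[3, 5, 2, 6] cursor@2
After 6 (delete_current): list=[3, 5, 6] cursor@6
After 7 (prev): list=[3, 5, 6] cursor@5
After 8 (insert_after(95)): list=[3, 5, 95, 6] cursor@5
After 9 (delete_current): list=[3, 95, 6] cursor@95
After 10 (insert_before(67)): list=[3, 67, 95, 6] cursor@95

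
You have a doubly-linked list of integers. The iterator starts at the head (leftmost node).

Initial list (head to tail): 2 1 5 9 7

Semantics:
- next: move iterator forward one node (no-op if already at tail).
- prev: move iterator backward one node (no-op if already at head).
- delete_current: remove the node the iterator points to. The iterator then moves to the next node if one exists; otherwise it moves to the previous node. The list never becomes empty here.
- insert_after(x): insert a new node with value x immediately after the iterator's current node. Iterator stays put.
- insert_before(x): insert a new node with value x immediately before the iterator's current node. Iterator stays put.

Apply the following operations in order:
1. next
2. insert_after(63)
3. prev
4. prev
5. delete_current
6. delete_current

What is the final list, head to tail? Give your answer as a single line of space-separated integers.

Answer: 63 5 9 7

Derivation:
After 1 (next): list=[2, 1, 5, 9, 7] cursor@1
After 2 (insert_after(63)): list=[2, 1, 63, 5, 9, 7] cursor@1
After 3 (prev): list=[2, 1, 63, 5, 9, 7] cursor@2
After 4 (prev): list=[2, 1, 63, 5, 9, 7] cursor@2
After 5 (delete_current): list=[1, 63, 5, 9, 7] cursor@1
After 6 (delete_current): list=[63, 5, 9, 7] cursor@63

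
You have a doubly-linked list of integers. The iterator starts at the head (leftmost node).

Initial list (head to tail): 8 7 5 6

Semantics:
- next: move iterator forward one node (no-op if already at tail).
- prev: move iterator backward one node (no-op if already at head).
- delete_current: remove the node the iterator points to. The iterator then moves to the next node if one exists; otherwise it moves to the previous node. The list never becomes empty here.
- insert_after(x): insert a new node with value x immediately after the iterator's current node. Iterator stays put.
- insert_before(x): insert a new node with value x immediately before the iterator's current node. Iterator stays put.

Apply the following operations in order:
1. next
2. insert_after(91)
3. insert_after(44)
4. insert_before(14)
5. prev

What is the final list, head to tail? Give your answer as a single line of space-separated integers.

After 1 (next): list=[8, 7, 5, 6] cursor@7
After 2 (insert_after(91)): list=[8, 7, 91, 5, 6] cursor@7
After 3 (insert_after(44)): list=[8, 7, 44, 91, 5, 6] cursor@7
After 4 (insert_before(14)): list=[8, 14, 7, 44, 91, 5, 6] cursor@7
After 5 (prev): list=[8, 14, 7, 44, 91, 5, 6] cursor@14

Answer: 8 14 7 44 91 5 6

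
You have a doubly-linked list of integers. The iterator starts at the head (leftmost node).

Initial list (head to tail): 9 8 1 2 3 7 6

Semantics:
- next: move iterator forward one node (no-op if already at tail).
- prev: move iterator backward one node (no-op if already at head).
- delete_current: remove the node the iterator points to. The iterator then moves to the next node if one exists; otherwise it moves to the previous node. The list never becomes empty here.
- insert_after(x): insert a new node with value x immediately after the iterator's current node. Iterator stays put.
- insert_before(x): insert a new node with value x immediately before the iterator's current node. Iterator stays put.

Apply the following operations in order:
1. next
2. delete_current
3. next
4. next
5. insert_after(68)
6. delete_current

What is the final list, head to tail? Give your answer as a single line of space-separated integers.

After 1 (next): list=[9, 8, 1, 2, 3, 7, 6] cursor@8
After 2 (delete_current): list=[9, 1, 2, 3, 7, 6] cursor@1
After 3 (next): list=[9, 1, 2, 3, 7, 6] cursor@2
After 4 (next): list=[9, 1, 2, 3, 7, 6] cursor@3
After 5 (insert_after(68)): list=[9, 1, 2, 3, 68, 7, 6] cursor@3
After 6 (delete_current): list=[9, 1, 2, 68, 7, 6] cursor@68

Answer: 9 1 2 68 7 6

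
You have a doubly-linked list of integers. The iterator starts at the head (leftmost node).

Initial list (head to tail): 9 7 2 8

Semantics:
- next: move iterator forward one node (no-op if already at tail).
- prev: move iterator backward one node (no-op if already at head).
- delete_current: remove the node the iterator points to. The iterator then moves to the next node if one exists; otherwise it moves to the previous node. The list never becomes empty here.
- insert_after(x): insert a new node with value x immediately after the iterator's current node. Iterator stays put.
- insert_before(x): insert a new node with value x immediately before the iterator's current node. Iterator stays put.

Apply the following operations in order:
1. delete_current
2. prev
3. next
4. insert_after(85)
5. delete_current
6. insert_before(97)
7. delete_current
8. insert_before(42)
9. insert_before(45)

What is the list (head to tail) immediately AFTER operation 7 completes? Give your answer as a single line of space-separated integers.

Answer: 7 97 8

Derivation:
After 1 (delete_current): list=[7, 2, 8] cursor@7
After 2 (prev): list=[7, 2, 8] cursor@7
After 3 (next): list=[7, 2, 8] cursor@2
After 4 (insert_after(85)): list=[7, 2, 85, 8] cursor@2
After 5 (delete_current): list=[7, 85, 8] cursor@85
After 6 (insert_before(97)): list=[7, 97, 85, 8] cursor@85
After 7 (delete_current): list=[7, 97, 8] cursor@8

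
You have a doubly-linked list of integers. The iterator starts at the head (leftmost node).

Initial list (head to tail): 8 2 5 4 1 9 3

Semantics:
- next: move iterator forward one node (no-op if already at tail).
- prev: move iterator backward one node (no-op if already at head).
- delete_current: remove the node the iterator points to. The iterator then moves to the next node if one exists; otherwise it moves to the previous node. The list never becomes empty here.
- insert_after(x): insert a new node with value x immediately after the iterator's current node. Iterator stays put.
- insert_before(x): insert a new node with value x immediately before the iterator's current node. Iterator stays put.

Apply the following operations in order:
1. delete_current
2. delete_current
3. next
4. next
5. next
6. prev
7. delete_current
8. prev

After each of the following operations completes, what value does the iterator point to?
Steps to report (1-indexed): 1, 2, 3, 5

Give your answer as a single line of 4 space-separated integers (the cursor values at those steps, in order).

Answer: 2 5 4 9

Derivation:
After 1 (delete_current): list=[2, 5, 4, 1, 9, 3] cursor@2
After 2 (delete_current): list=[5, 4, 1, 9, 3] cursor@5
After 3 (next): list=[5, 4, 1, 9, 3] cursor@4
After 4 (next): list=[5, 4, 1, 9, 3] cursor@1
After 5 (next): list=[5, 4, 1, 9, 3] cursor@9
After 6 (prev): list=[5, 4, 1, 9, 3] cursor@1
After 7 (delete_current): list=[5, 4, 9, 3] cursor@9
After 8 (prev): list=[5, 4, 9, 3] cursor@4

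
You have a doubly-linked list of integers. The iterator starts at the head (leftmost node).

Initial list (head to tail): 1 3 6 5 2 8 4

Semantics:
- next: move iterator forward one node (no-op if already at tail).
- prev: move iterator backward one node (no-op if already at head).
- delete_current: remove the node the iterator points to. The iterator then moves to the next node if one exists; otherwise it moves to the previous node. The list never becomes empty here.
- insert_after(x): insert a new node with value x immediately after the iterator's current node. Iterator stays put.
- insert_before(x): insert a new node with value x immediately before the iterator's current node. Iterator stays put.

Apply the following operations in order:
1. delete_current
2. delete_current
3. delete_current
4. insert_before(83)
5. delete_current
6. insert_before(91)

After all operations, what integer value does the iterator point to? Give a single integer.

Answer: 2

Derivation:
After 1 (delete_current): list=[3, 6, 5, 2, 8, 4] cursor@3
After 2 (delete_current): list=[6, 5, 2, 8, 4] cursor@6
After 3 (delete_current): list=[5, 2, 8, 4] cursor@5
After 4 (insert_before(83)): list=[83, 5, 2, 8, 4] cursor@5
After 5 (delete_current): list=[83, 2, 8, 4] cursor@2
After 6 (insert_before(91)): list=[83, 91, 2, 8, 4] cursor@2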